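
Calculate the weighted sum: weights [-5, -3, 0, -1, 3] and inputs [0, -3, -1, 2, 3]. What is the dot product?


Element-wise products:
-5 * 0 = 0
-3 * -3 = 9
0 * -1 = 0
-1 * 2 = -2
3 * 3 = 9
Sum = 0 + 9 + 0 + -2 + 9
= 16

16


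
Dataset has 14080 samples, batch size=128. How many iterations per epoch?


Iterations per epoch = dataset_size / batch_size
= 14080 / 128
= 110

110


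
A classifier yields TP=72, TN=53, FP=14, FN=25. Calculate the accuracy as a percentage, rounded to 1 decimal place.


Accuracy = (TP + TN) / (TP + TN + FP + FN) * 100
= (72 + 53) / (72 + 53 + 14 + 25)
= 125 / 164
= 0.7622
= 76.2%

76.2


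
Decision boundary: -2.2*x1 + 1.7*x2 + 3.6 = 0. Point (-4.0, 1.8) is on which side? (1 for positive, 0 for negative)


Compute -2.2 * -4.0 + 1.7 * 1.8 + 3.6
= 8.8 + 3.06 + 3.6
= 15.46
Since 15.46 >= 0, the point is on the positive side.

1


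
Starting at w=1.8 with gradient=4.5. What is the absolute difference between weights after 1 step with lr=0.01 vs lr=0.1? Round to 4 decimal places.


With lr=0.01: w_new = 1.8 - 0.01 * 4.5 = 1.755
With lr=0.1: w_new = 1.8 - 0.1 * 4.5 = 1.35
Absolute difference = |1.755 - 1.35|
= 0.4050

0.4050


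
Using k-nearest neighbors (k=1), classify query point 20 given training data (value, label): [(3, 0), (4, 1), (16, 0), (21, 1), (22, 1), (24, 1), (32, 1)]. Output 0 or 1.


Distances from query 20:
Point 21 (class 1): distance = 1
K=1 nearest neighbors: classes = [1]
Votes for class 1: 1 / 1
Majority vote => class 1

1


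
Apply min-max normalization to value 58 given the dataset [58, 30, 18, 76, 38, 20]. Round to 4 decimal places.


Min = 18, Max = 76
Range = 76 - 18 = 58
Scaled = (x - min) / (max - min)
= (58 - 18) / 58
= 40 / 58
= 0.6897

0.6897


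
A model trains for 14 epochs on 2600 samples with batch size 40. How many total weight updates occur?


Iterations per epoch = 2600 / 40 = 65
Total updates = iterations_per_epoch * epochs
= 65 * 14
= 910

910


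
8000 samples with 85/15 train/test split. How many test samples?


Train samples = 8000 * 85% = 6800
Test samples = 8000 - 6800
= 1200

1200


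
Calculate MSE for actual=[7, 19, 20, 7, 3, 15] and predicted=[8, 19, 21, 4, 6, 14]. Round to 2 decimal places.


Differences: [-1, 0, -1, 3, -3, 1]
Squared errors: [1, 0, 1, 9, 9, 1]
Sum of squared errors = 21
MSE = 21 / 6 = 3.50

3.50


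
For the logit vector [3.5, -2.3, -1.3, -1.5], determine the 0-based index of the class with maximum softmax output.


Softmax is a monotonic transformation, so it preserves the argmax.
We need to find the index of the maximum logit.
Index 0: 3.5
Index 1: -2.3
Index 2: -1.3
Index 3: -1.5
Maximum logit = 3.5 at index 0

0


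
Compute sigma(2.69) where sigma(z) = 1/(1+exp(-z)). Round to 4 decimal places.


sigmoid(z) = 1 / (1 + exp(-z))
exp(-(2.69)) = exp(-2.69) = 0.0679
1 + 0.0679 = 1.0679
1 / 1.0679 = 0.9364

0.9364


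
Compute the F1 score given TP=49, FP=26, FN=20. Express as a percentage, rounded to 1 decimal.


Precision = TP / (TP + FP) = 49 / 75 = 0.6533
Recall = TP / (TP + FN) = 49 / 69 = 0.7101
F1 = 2 * P * R / (P + R)
= 2 * 0.6533 * 0.7101 / (0.6533 + 0.7101)
= 0.9279 / 1.3635
= 0.6806
As percentage: 68.1%

68.1


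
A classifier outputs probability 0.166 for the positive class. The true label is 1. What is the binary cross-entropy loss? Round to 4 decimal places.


For y=1: Loss = -log(p)
= -log(0.166)
= -(-1.7958)
= 1.7958

1.7958


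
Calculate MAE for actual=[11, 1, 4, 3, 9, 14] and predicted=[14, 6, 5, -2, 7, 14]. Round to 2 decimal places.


Absolute errors: [3, 5, 1, 5, 2, 0]
Sum of absolute errors = 16
MAE = 16 / 6 = 2.67

2.67


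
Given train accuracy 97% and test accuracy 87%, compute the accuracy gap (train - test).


Gap = train_accuracy - test_accuracy
= 97 - 87
= 10%
This moderate gap may indicate mild overfitting.

10


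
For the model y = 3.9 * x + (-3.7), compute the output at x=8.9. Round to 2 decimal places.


y = 3.9 * 8.9 + (-3.7)
= 34.71 + (-3.7)
= 31.01

31.01


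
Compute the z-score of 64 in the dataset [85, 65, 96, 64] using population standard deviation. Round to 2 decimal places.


Mean = (85 + 65 + 96 + 64) / 4 = 77.5
Variance = sum((x_i - mean)^2) / n = 184.25
Std = sqrt(184.25) = 13.5739
Z = (x - mean) / std
= (64 - 77.5) / 13.5739
= -13.5 / 13.5739
= -0.99

-0.99


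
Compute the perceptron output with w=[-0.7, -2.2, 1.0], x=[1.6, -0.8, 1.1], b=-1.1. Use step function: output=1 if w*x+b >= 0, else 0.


z = w . x + b
= -0.7*1.6 + -2.2*-0.8 + 1.0*1.1 + -1.1
= -1.12 + 1.76 + 1.1 + -1.1
= 1.74 + -1.1
= 0.64
Since z = 0.64 >= 0, output = 1

1


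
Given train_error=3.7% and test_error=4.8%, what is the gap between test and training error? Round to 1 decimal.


Generalization gap = test_error - train_error
= 4.8 - 3.7
= 1.1%
A small gap suggests good generalization.

1.1


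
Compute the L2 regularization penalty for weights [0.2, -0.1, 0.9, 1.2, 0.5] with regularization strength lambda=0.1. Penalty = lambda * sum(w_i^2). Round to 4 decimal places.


Squaring each weight:
0.2^2 = 0.04
(-0.1)^2 = 0.01
0.9^2 = 0.81
1.2^2 = 1.44
0.5^2 = 0.25
Sum of squares = 2.55
Penalty = 0.1 * 2.55 = 0.2550

0.2550


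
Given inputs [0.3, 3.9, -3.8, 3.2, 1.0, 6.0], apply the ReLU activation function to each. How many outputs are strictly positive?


ReLU(x) = max(0, x) for each element:
ReLU(0.3) = 0.3
ReLU(3.9) = 3.9
ReLU(-3.8) = 0
ReLU(3.2) = 3.2
ReLU(1.0) = 1.0
ReLU(6.0) = 6.0
Active neurons (>0): 5

5


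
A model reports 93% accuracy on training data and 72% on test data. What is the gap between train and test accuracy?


Gap = train_accuracy - test_accuracy
= 93 - 72
= 21%
This large gap strongly indicates overfitting.

21


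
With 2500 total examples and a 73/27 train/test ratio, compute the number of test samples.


Train samples = 2500 * 73% = 1825
Test samples = 2500 - 1825
= 675

675


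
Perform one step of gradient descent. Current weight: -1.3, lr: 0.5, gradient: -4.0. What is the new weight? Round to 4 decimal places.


w_new = w_old - lr * gradient
= -1.3 - 0.5 * -4.0
= -1.3 - (-2.0)
= 0.7000

0.7000


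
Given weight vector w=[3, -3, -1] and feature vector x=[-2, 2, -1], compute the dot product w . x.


Element-wise products:
3 * -2 = -6
-3 * 2 = -6
-1 * -1 = 1
Sum = -6 + -6 + 1
= -11

-11


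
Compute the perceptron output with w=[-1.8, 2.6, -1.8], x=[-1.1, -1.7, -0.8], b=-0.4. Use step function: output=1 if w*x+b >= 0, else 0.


z = w . x + b
= -1.8*-1.1 + 2.6*-1.7 + -1.8*-0.8 + -0.4
= 1.98 + -4.42 + 1.44 + -0.4
= -1.0 + -0.4
= -1.4
Since z = -1.4 < 0, output = 0

0


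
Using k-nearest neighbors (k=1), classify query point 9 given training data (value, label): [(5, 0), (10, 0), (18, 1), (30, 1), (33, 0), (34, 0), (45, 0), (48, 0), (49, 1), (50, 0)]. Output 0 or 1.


Distances from query 9:
Point 10 (class 0): distance = 1
K=1 nearest neighbors: classes = [0]
Votes for class 1: 0 / 1
Majority vote => class 0

0


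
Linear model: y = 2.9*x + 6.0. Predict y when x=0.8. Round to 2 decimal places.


y = 2.9 * 0.8 + (6.0)
= 2.32 + (6.0)
= 8.32

8.32


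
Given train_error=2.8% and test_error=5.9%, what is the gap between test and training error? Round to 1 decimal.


Generalization gap = test_error - train_error
= 5.9 - 2.8
= 3.1%
A moderate gap.

3.1


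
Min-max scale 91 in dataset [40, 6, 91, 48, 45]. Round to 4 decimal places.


Min = 6, Max = 91
Range = 91 - 6 = 85
Scaled = (x - min) / (max - min)
= (91 - 6) / 85
= 85 / 85
= 1.0000

1.0000


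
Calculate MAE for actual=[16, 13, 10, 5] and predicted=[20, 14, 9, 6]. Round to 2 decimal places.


Absolute errors: [4, 1, 1, 1]
Sum of absolute errors = 7
MAE = 7 / 4 = 1.75

1.75


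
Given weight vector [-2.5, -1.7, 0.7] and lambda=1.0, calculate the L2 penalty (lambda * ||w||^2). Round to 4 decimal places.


Squaring each weight:
(-2.5)^2 = 6.25
(-1.7)^2 = 2.89
0.7^2 = 0.49
Sum of squares = 9.63
Penalty = 1.0 * 9.63 = 9.6300

9.6300


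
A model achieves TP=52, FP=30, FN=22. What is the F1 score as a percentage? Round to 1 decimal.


Precision = TP / (TP + FP) = 52 / 82 = 0.6341
Recall = TP / (TP + FN) = 52 / 74 = 0.7027
F1 = 2 * P * R / (P + R)
= 2 * 0.6341 * 0.7027 / (0.6341 + 0.7027)
= 0.8912 / 1.3368
= 0.6667
As percentage: 66.7%

66.7


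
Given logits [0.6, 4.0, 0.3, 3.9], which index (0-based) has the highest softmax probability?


Softmax is a monotonic transformation, so it preserves the argmax.
We need to find the index of the maximum logit.
Index 0: 0.6
Index 1: 4.0
Index 2: 0.3
Index 3: 3.9
Maximum logit = 4.0 at index 1

1


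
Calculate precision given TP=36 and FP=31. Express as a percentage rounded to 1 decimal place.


Precision = TP / (TP + FP) * 100
= 36 / (36 + 31)
= 36 / 67
= 0.5373
= 53.7%

53.7


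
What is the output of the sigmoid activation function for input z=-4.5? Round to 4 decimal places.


sigmoid(z) = 1 / (1 + exp(-z))
exp(-(-4.5)) = exp(4.5) = 90.0171
1 + 90.0171 = 91.0171
1 / 91.0171 = 0.0110

0.0110


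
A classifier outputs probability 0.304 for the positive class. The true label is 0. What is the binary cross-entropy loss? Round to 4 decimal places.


For y=0: Loss = -log(1-p)
= -log(1 - 0.304)
= -log(0.696)
= -(-0.3624)
= 0.3624

0.3624


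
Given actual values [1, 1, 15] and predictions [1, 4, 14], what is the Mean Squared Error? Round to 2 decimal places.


Differences: [0, -3, 1]
Squared errors: [0, 9, 1]
Sum of squared errors = 10
MSE = 10 / 3 = 3.33

3.33


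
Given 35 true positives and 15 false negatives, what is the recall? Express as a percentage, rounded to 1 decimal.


Recall = TP / (TP + FN) * 100
= 35 / (35 + 15)
= 35 / 50
= 0.7
= 70.0%

70.0


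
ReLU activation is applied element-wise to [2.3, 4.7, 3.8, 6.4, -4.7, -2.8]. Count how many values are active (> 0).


ReLU(x) = max(0, x) for each element:
ReLU(2.3) = 2.3
ReLU(4.7) = 4.7
ReLU(3.8) = 3.8
ReLU(6.4) = 6.4
ReLU(-4.7) = 0
ReLU(-2.8) = 0
Active neurons (>0): 4

4


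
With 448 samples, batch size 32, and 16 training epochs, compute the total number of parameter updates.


Iterations per epoch = 448 / 32 = 14
Total updates = iterations_per_epoch * epochs
= 14 * 16
= 224

224


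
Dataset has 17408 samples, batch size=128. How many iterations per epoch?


Iterations per epoch = dataset_size / batch_size
= 17408 / 128
= 136

136


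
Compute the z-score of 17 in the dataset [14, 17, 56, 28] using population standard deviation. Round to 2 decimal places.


Mean = (14 + 17 + 56 + 28) / 4 = 28.75
Variance = sum((x_i - mean)^2) / n = 274.6875
Std = sqrt(274.6875) = 16.5737
Z = (x - mean) / std
= (17 - 28.75) / 16.5737
= -11.75 / 16.5737
= -0.71

-0.71


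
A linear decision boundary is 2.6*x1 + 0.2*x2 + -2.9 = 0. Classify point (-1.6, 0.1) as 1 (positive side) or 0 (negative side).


Compute 2.6 * -1.6 + 0.2 * 0.1 + -2.9
= -4.16 + 0.02 + -2.9
= -7.04
Since -7.04 < 0, the point is on the negative side.

0


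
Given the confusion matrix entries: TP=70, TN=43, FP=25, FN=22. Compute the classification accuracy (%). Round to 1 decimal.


Accuracy = (TP + TN) / (TP + TN + FP + FN) * 100
= (70 + 43) / (70 + 43 + 25 + 22)
= 113 / 160
= 0.7063
= 70.6%

70.6


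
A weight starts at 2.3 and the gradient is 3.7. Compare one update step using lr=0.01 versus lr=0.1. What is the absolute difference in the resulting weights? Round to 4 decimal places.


With lr=0.01: w_new = 2.3 - 0.01 * 3.7 = 2.263
With lr=0.1: w_new = 2.3 - 0.1 * 3.7 = 1.93
Absolute difference = |2.263 - 1.93|
= 0.3330

0.3330


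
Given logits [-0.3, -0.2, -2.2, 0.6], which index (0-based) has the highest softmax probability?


Softmax is a monotonic transformation, so it preserves the argmax.
We need to find the index of the maximum logit.
Index 0: -0.3
Index 1: -0.2
Index 2: -2.2
Index 3: 0.6
Maximum logit = 0.6 at index 3

3


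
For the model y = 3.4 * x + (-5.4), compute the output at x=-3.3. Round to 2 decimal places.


y = 3.4 * -3.3 + (-5.4)
= -11.22 + (-5.4)
= -16.62

-16.62


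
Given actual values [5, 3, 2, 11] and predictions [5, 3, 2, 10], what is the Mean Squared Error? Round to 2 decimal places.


Differences: [0, 0, 0, 1]
Squared errors: [0, 0, 0, 1]
Sum of squared errors = 1
MSE = 1 / 4 = 0.25

0.25


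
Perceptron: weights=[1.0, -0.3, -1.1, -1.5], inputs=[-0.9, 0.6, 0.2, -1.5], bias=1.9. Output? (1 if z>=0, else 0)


z = w . x + b
= 1.0*-0.9 + -0.3*0.6 + -1.1*0.2 + -1.5*-1.5 + 1.9
= -0.9 + -0.18 + -0.22 + 2.25 + 1.9
= 0.95 + 1.9
= 2.85
Since z = 2.85 >= 0, output = 1

1


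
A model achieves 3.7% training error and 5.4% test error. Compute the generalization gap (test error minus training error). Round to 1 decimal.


Generalization gap = test_error - train_error
= 5.4 - 3.7
= 1.7%
A small gap suggests good generalization.

1.7


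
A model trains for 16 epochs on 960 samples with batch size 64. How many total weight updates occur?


Iterations per epoch = 960 / 64 = 15
Total updates = iterations_per_epoch * epochs
= 15 * 16
= 240

240


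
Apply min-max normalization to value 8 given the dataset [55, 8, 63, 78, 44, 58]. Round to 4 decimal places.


Min = 8, Max = 78
Range = 78 - 8 = 70
Scaled = (x - min) / (max - min)
= (8 - 8) / 70
= 0 / 70
= 0.0000

0.0000


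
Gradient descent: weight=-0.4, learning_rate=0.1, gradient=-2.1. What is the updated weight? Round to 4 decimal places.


w_new = w_old - lr * gradient
= -0.4 - 0.1 * -2.1
= -0.4 - (-0.21)
= -0.1900

-0.1900


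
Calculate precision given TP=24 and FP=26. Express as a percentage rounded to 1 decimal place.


Precision = TP / (TP + FP) * 100
= 24 / (24 + 26)
= 24 / 50
= 0.48
= 48.0%

48.0


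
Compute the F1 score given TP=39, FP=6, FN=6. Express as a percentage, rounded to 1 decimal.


Precision = TP / (TP + FP) = 39 / 45 = 0.8667
Recall = TP / (TP + FN) = 39 / 45 = 0.8667
F1 = 2 * P * R / (P + R)
= 2 * 0.8667 * 0.8667 / (0.8667 + 0.8667)
= 1.5022 / 1.7333
= 0.8667
As percentage: 86.7%

86.7


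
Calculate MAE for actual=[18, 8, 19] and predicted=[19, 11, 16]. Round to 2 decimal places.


Absolute errors: [1, 3, 3]
Sum of absolute errors = 7
MAE = 7 / 3 = 2.33

2.33


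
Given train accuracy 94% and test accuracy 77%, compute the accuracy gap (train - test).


Gap = train_accuracy - test_accuracy
= 94 - 77
= 17%
This gap suggests the model is overfitting.

17


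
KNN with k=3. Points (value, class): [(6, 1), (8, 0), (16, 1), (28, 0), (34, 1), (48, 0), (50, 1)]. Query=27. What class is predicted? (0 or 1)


Distances from query 27:
Point 28 (class 0): distance = 1
Point 34 (class 1): distance = 7
Point 16 (class 1): distance = 11
K=3 nearest neighbors: classes = [0, 1, 1]
Votes for class 1: 2 / 3
Majority vote => class 1

1


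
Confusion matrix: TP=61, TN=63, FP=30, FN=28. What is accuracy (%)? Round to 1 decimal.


Accuracy = (TP + TN) / (TP + TN + FP + FN) * 100
= (61 + 63) / (61 + 63 + 30 + 28)
= 124 / 182
= 0.6813
= 68.1%

68.1


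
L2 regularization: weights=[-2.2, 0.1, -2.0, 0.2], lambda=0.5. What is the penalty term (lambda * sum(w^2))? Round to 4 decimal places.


Squaring each weight:
(-2.2)^2 = 4.84
0.1^2 = 0.01
(-2.0)^2 = 4.0
0.2^2 = 0.04
Sum of squares = 8.89
Penalty = 0.5 * 8.89 = 4.4450

4.4450


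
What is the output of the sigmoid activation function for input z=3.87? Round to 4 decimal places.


sigmoid(z) = 1 / (1 + exp(-z))
exp(-(3.87)) = exp(-3.87) = 0.0209
1 + 0.0209 = 1.0209
1 / 1.0209 = 0.9796

0.9796


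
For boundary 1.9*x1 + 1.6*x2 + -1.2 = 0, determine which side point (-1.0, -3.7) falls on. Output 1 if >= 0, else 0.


Compute 1.9 * -1.0 + 1.6 * -3.7 + -1.2
= -1.9 + -5.92 + -1.2
= -9.02
Since -9.02 < 0, the point is on the negative side.

0


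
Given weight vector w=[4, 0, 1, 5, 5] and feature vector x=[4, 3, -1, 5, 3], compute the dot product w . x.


Element-wise products:
4 * 4 = 16
0 * 3 = 0
1 * -1 = -1
5 * 5 = 25
5 * 3 = 15
Sum = 16 + 0 + -1 + 25 + 15
= 55

55


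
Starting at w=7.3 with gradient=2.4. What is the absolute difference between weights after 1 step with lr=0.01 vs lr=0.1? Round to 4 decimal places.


With lr=0.01: w_new = 7.3 - 0.01 * 2.4 = 7.276
With lr=0.1: w_new = 7.3 - 0.1 * 2.4 = 7.06
Absolute difference = |7.276 - 7.06|
= 0.2160

0.2160


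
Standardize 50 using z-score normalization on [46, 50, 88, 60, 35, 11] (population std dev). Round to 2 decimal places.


Mean = (46 + 50 + 88 + 60 + 35 + 11) / 6 = 48.3333
Variance = sum((x_i - mean)^2) / n = 548.2222
Std = sqrt(548.2222) = 23.4141
Z = (x - mean) / std
= (50 - 48.3333) / 23.4141
= 1.6667 / 23.4141
= 0.07

0.07


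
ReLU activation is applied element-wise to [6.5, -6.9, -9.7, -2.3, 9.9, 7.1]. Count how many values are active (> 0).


ReLU(x) = max(0, x) for each element:
ReLU(6.5) = 6.5
ReLU(-6.9) = 0
ReLU(-9.7) = 0
ReLU(-2.3) = 0
ReLU(9.9) = 9.9
ReLU(7.1) = 7.1
Active neurons (>0): 3

3


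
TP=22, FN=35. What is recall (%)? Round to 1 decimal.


Recall = TP / (TP + FN) * 100
= 22 / (22 + 35)
= 22 / 57
= 0.386
= 38.6%

38.6


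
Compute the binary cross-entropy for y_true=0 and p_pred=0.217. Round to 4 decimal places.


For y=0: Loss = -log(1-p)
= -log(1 - 0.217)
= -log(0.783)
= -(-0.2446)
= 0.2446

0.2446


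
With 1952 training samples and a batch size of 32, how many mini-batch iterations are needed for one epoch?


Iterations per epoch = dataset_size / batch_size
= 1952 / 32
= 61

61


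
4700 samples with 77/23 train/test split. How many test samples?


Train samples = 4700 * 77% = 3619
Test samples = 4700 - 3619
= 1081

1081


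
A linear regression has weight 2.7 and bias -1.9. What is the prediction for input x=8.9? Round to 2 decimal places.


y = 2.7 * 8.9 + (-1.9)
= 24.03 + (-1.9)
= 22.13

22.13


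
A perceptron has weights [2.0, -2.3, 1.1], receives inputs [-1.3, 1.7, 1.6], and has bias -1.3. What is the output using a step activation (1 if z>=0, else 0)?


z = w . x + b
= 2.0*-1.3 + -2.3*1.7 + 1.1*1.6 + -1.3
= -2.6 + -3.91 + 1.76 + -1.3
= -4.75 + -1.3
= -6.05
Since z = -6.05 < 0, output = 0

0


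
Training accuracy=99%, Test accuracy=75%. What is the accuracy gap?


Gap = train_accuracy - test_accuracy
= 99 - 75
= 24%
This large gap strongly indicates overfitting.

24


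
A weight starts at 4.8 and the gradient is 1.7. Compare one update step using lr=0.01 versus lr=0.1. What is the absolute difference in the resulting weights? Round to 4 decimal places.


With lr=0.01: w_new = 4.8 - 0.01 * 1.7 = 4.783
With lr=0.1: w_new = 4.8 - 0.1 * 1.7 = 4.63
Absolute difference = |4.783 - 4.63|
= 0.1530

0.1530


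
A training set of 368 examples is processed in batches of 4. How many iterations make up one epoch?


Iterations per epoch = dataset_size / batch_size
= 368 / 4
= 92

92


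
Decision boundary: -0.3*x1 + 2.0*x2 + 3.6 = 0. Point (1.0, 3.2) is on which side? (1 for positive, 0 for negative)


Compute -0.3 * 1.0 + 2.0 * 3.2 + 3.6
= -0.3 + 6.4 + 3.6
= 9.7
Since 9.7 >= 0, the point is on the positive side.

1


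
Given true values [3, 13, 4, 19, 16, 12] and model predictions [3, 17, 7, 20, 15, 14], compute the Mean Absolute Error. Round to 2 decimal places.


Absolute errors: [0, 4, 3, 1, 1, 2]
Sum of absolute errors = 11
MAE = 11 / 6 = 1.83

1.83


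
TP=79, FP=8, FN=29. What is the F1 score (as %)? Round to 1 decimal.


Precision = TP / (TP + FP) = 79 / 87 = 0.908
Recall = TP / (TP + FN) = 79 / 108 = 0.7315
F1 = 2 * P * R / (P + R)
= 2 * 0.908 * 0.7315 / (0.908 + 0.7315)
= 1.3284 / 1.6395
= 0.8103
As percentage: 81.0%

81.0


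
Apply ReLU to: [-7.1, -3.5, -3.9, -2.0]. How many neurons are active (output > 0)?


ReLU(x) = max(0, x) for each element:
ReLU(-7.1) = 0
ReLU(-3.5) = 0
ReLU(-3.9) = 0
ReLU(-2.0) = 0
Active neurons (>0): 0

0


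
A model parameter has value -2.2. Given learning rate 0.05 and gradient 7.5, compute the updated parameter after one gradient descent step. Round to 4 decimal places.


w_new = w_old - lr * gradient
= -2.2 - 0.05 * 7.5
= -2.2 - (0.375)
= -2.5750

-2.5750


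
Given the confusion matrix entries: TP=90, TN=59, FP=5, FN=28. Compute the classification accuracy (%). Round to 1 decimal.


Accuracy = (TP + TN) / (TP + TN + FP + FN) * 100
= (90 + 59) / (90 + 59 + 5 + 28)
= 149 / 182
= 0.8187
= 81.9%

81.9


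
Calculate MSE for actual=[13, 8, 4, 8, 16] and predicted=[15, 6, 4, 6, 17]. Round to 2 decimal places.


Differences: [-2, 2, 0, 2, -1]
Squared errors: [4, 4, 0, 4, 1]
Sum of squared errors = 13
MSE = 13 / 5 = 2.60

2.60


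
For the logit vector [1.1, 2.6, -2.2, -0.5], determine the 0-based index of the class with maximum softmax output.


Softmax is a monotonic transformation, so it preserves the argmax.
We need to find the index of the maximum logit.
Index 0: 1.1
Index 1: 2.6
Index 2: -2.2
Index 3: -0.5
Maximum logit = 2.6 at index 1

1


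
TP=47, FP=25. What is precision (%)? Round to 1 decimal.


Precision = TP / (TP + FP) * 100
= 47 / (47 + 25)
= 47 / 72
= 0.6528
= 65.3%

65.3


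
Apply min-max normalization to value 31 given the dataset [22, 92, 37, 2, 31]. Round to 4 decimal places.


Min = 2, Max = 92
Range = 92 - 2 = 90
Scaled = (x - min) / (max - min)
= (31 - 2) / 90
= 29 / 90
= 0.3222

0.3222


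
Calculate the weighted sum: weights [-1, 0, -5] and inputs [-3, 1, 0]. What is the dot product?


Element-wise products:
-1 * -3 = 3
0 * 1 = 0
-5 * 0 = 0
Sum = 3 + 0 + 0
= 3

3


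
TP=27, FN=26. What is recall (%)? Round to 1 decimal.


Recall = TP / (TP + FN) * 100
= 27 / (27 + 26)
= 27 / 53
= 0.5094
= 50.9%

50.9


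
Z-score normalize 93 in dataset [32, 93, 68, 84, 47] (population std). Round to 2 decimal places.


Mean = (32 + 93 + 68 + 84 + 47) / 5 = 64.8
Variance = sum((x_i - mean)^2) / n = 513.36
Std = sqrt(513.36) = 22.6574
Z = (x - mean) / std
= (93 - 64.8) / 22.6574
= 28.2 / 22.6574
= 1.24

1.24


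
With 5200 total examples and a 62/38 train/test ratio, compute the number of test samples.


Train samples = 5200 * 62% = 3224
Test samples = 5200 - 3224
= 1976

1976


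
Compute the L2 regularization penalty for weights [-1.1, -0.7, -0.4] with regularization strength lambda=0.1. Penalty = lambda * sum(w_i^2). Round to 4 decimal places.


Squaring each weight:
(-1.1)^2 = 1.21
(-0.7)^2 = 0.49
(-0.4)^2 = 0.16
Sum of squares = 1.86
Penalty = 0.1 * 1.86 = 0.1860

0.1860


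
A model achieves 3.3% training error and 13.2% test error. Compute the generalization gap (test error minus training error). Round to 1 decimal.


Generalization gap = test_error - train_error
= 13.2 - 3.3
= 9.9%
A moderate gap.

9.9


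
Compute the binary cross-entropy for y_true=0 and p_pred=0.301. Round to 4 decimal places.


For y=0: Loss = -log(1-p)
= -log(1 - 0.301)
= -log(0.699)
= -(-0.3581)
= 0.3581

0.3581


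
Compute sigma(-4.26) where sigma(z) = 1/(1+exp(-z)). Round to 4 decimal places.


sigmoid(z) = 1 / (1 + exp(-z))
exp(-(-4.26)) = exp(4.26) = 70.81
1 + 70.81 = 71.81
1 / 71.81 = 0.0139

0.0139


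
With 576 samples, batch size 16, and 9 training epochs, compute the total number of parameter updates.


Iterations per epoch = 576 / 16 = 36
Total updates = iterations_per_epoch * epochs
= 36 * 9
= 324

324


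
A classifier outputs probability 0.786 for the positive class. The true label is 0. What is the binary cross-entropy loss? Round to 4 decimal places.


For y=0: Loss = -log(1-p)
= -log(1 - 0.786)
= -log(0.214)
= -(-1.5418)
= 1.5418

1.5418


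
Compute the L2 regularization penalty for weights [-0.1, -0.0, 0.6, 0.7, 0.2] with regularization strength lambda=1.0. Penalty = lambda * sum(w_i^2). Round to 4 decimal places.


Squaring each weight:
(-0.1)^2 = 0.01
(-0.0)^2 = 0.0
0.6^2 = 0.36
0.7^2 = 0.49
0.2^2 = 0.04
Sum of squares = 0.9
Penalty = 1.0 * 0.9 = 0.9000

0.9000


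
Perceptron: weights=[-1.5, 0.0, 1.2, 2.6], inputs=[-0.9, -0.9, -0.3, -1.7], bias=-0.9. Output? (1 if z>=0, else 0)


z = w . x + b
= -1.5*-0.9 + 0.0*-0.9 + 1.2*-0.3 + 2.6*-1.7 + -0.9
= 1.35 + -0.0 + -0.36 + -4.42 + -0.9
= -3.43 + -0.9
= -4.33
Since z = -4.33 < 0, output = 0

0


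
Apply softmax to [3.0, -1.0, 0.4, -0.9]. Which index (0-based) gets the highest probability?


Softmax is a monotonic transformation, so it preserves the argmax.
We need to find the index of the maximum logit.
Index 0: 3.0
Index 1: -1.0
Index 2: 0.4
Index 3: -0.9
Maximum logit = 3.0 at index 0

0


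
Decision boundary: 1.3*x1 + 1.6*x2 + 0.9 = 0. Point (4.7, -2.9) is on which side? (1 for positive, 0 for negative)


Compute 1.3 * 4.7 + 1.6 * -2.9 + 0.9
= 6.11 + -4.64 + 0.9
= 2.37
Since 2.37 >= 0, the point is on the positive side.

1


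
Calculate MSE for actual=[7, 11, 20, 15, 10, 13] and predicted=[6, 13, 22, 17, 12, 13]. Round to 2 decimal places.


Differences: [1, -2, -2, -2, -2, 0]
Squared errors: [1, 4, 4, 4, 4, 0]
Sum of squared errors = 17
MSE = 17 / 6 = 2.83

2.83


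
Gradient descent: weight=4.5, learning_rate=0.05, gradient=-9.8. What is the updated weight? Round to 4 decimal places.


w_new = w_old - lr * gradient
= 4.5 - 0.05 * -9.8
= 4.5 - (-0.49)
= 4.9900

4.9900


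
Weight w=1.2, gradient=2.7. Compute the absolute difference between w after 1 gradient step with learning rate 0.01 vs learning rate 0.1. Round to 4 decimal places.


With lr=0.01: w_new = 1.2 - 0.01 * 2.7 = 1.173
With lr=0.1: w_new = 1.2 - 0.1 * 2.7 = 0.93
Absolute difference = |1.173 - 0.93|
= 0.2430

0.2430


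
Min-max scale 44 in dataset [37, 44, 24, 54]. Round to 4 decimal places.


Min = 24, Max = 54
Range = 54 - 24 = 30
Scaled = (x - min) / (max - min)
= (44 - 24) / 30
= 20 / 30
= 0.6667

0.6667


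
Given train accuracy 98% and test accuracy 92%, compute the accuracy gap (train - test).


Gap = train_accuracy - test_accuracy
= 98 - 92
= 6%
This moderate gap may indicate mild overfitting.

6


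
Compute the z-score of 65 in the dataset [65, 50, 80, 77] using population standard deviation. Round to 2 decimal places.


Mean = (65 + 50 + 80 + 77) / 4 = 68.0
Variance = sum((x_i - mean)^2) / n = 139.5
Std = sqrt(139.5) = 11.811
Z = (x - mean) / std
= (65 - 68.0) / 11.811
= -3.0 / 11.811
= -0.25

-0.25


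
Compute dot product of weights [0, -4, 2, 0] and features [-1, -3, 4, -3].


Element-wise products:
0 * -1 = 0
-4 * -3 = 12
2 * 4 = 8
0 * -3 = 0
Sum = 0 + 12 + 8 + 0
= 20

20


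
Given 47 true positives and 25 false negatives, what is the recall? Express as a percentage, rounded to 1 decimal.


Recall = TP / (TP + FN) * 100
= 47 / (47 + 25)
= 47 / 72
= 0.6528
= 65.3%

65.3


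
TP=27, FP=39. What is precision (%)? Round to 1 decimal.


Precision = TP / (TP + FP) * 100
= 27 / (27 + 39)
= 27 / 66
= 0.4091
= 40.9%

40.9


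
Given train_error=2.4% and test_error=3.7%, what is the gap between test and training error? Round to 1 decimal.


Generalization gap = test_error - train_error
= 3.7 - 2.4
= 1.3%
A small gap suggests good generalization.

1.3


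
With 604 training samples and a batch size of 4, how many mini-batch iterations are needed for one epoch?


Iterations per epoch = dataset_size / batch_size
= 604 / 4
= 151

151


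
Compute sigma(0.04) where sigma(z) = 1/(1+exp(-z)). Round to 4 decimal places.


sigmoid(z) = 1 / (1 + exp(-z))
exp(-(0.04)) = exp(-0.04) = 0.9608
1 + 0.9608 = 1.9608
1 / 1.9608 = 0.5100

0.5100


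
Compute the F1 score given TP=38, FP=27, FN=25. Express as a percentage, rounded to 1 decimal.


Precision = TP / (TP + FP) = 38 / 65 = 0.5846
Recall = TP / (TP + FN) = 38 / 63 = 0.6032
F1 = 2 * P * R / (P + R)
= 2 * 0.5846 * 0.6032 / (0.5846 + 0.6032)
= 0.7053 / 1.1878
= 0.5938
As percentage: 59.4%

59.4


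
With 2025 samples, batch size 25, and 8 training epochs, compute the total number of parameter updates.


Iterations per epoch = 2025 / 25 = 81
Total updates = iterations_per_epoch * epochs
= 81 * 8
= 648

648


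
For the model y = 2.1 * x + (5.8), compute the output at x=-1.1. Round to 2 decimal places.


y = 2.1 * -1.1 + (5.8)
= -2.31 + (5.8)
= 3.49

3.49


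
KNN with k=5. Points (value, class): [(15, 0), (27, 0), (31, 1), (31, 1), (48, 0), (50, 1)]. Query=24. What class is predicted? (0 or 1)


Distances from query 24:
Point 27 (class 0): distance = 3
Point 31 (class 1): distance = 7
Point 31 (class 1): distance = 7
Point 15 (class 0): distance = 9
Point 48 (class 0): distance = 24
K=5 nearest neighbors: classes = [0, 1, 1, 0, 0]
Votes for class 1: 2 / 5
Majority vote => class 0

0


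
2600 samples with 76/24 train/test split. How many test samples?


Train samples = 2600 * 76% = 1976
Test samples = 2600 - 1976
= 624

624


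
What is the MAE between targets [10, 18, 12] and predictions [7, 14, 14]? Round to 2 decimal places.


Absolute errors: [3, 4, 2]
Sum of absolute errors = 9
MAE = 9 / 3 = 3.00

3.00


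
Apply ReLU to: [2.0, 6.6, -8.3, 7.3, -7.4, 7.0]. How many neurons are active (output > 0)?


ReLU(x) = max(0, x) for each element:
ReLU(2.0) = 2.0
ReLU(6.6) = 6.6
ReLU(-8.3) = 0
ReLU(7.3) = 7.3
ReLU(-7.4) = 0
ReLU(7.0) = 7.0
Active neurons (>0): 4

4


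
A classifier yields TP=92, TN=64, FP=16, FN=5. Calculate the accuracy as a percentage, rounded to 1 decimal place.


Accuracy = (TP + TN) / (TP + TN + FP + FN) * 100
= (92 + 64) / (92 + 64 + 16 + 5)
= 156 / 177
= 0.8814
= 88.1%

88.1


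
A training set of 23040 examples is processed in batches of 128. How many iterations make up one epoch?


Iterations per epoch = dataset_size / batch_size
= 23040 / 128
= 180

180


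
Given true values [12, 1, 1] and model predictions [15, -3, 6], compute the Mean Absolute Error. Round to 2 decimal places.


Absolute errors: [3, 4, 5]
Sum of absolute errors = 12
MAE = 12 / 3 = 4.00

4.00


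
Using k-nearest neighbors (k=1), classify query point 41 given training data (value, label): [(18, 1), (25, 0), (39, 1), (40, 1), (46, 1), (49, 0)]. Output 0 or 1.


Distances from query 41:
Point 40 (class 1): distance = 1
K=1 nearest neighbors: classes = [1]
Votes for class 1: 1 / 1
Majority vote => class 1

1


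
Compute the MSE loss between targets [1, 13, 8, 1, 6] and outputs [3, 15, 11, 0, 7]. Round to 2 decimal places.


Differences: [-2, -2, -3, 1, -1]
Squared errors: [4, 4, 9, 1, 1]
Sum of squared errors = 19
MSE = 19 / 5 = 3.80

3.80


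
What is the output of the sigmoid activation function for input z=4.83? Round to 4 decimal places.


sigmoid(z) = 1 / (1 + exp(-z))
exp(-(4.83)) = exp(-4.83) = 0.008
1 + 0.008 = 1.008
1 / 1.008 = 0.9921

0.9921


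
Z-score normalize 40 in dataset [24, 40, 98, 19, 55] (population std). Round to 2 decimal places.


Mean = (24 + 40 + 98 + 19 + 55) / 5 = 47.2
Variance = sum((x_i - mean)^2) / n = 805.36
Std = sqrt(805.36) = 28.3789
Z = (x - mean) / std
= (40 - 47.2) / 28.3789
= -7.2 / 28.3789
= -0.25

-0.25


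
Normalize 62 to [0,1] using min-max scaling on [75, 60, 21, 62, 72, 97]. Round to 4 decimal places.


Min = 21, Max = 97
Range = 97 - 21 = 76
Scaled = (x - min) / (max - min)
= (62 - 21) / 76
= 41 / 76
= 0.5395

0.5395


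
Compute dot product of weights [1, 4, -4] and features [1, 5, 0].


Element-wise products:
1 * 1 = 1
4 * 5 = 20
-4 * 0 = 0
Sum = 1 + 20 + 0
= 21

21


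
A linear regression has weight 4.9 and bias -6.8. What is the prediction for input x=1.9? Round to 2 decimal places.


y = 4.9 * 1.9 + (-6.8)
= 9.31 + (-6.8)
= 2.51

2.51


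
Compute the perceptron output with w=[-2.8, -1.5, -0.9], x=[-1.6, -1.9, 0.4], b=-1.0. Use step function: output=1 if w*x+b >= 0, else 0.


z = w . x + b
= -2.8*-1.6 + -1.5*-1.9 + -0.9*0.4 + -1.0
= 4.48 + 2.85 + -0.36 + -1.0
= 6.97 + -1.0
= 5.97
Since z = 5.97 >= 0, output = 1

1


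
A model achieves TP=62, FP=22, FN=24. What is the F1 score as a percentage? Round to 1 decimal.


Precision = TP / (TP + FP) = 62 / 84 = 0.7381
Recall = TP / (TP + FN) = 62 / 86 = 0.7209
F1 = 2 * P * R / (P + R)
= 2 * 0.7381 * 0.7209 / (0.7381 + 0.7209)
= 1.0642 / 1.459
= 0.7294
As percentage: 72.9%

72.9


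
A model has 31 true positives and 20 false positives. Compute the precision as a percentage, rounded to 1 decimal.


Precision = TP / (TP + FP) * 100
= 31 / (31 + 20)
= 31 / 51
= 0.6078
= 60.8%

60.8


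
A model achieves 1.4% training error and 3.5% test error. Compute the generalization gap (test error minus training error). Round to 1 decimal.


Generalization gap = test_error - train_error
= 3.5 - 1.4
= 2.1%
A moderate gap.

2.1


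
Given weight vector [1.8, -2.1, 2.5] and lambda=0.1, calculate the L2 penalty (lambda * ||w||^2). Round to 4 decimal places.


Squaring each weight:
1.8^2 = 3.24
(-2.1)^2 = 4.41
2.5^2 = 6.25
Sum of squares = 13.9
Penalty = 0.1 * 13.9 = 1.3900

1.3900


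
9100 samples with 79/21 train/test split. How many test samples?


Train samples = 9100 * 79% = 7189
Test samples = 9100 - 7189
= 1911

1911


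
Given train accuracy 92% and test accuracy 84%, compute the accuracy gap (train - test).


Gap = train_accuracy - test_accuracy
= 92 - 84
= 8%
This moderate gap may indicate mild overfitting.

8


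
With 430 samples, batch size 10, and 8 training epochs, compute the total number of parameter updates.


Iterations per epoch = 430 / 10 = 43
Total updates = iterations_per_epoch * epochs
= 43 * 8
= 344

344


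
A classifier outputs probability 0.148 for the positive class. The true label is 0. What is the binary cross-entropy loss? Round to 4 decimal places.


For y=0: Loss = -log(1-p)
= -log(1 - 0.148)
= -log(0.852)
= -(-0.1602)
= 0.1602

0.1602


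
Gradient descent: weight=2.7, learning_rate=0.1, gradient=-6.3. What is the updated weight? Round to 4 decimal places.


w_new = w_old - lr * gradient
= 2.7 - 0.1 * -6.3
= 2.7 - (-0.63)
= 3.3300

3.3300


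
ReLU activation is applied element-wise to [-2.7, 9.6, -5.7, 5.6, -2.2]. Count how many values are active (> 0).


ReLU(x) = max(0, x) for each element:
ReLU(-2.7) = 0
ReLU(9.6) = 9.6
ReLU(-5.7) = 0
ReLU(5.6) = 5.6
ReLU(-2.2) = 0
Active neurons (>0): 2

2


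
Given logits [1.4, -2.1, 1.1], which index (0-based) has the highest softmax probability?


Softmax is a monotonic transformation, so it preserves the argmax.
We need to find the index of the maximum logit.
Index 0: 1.4
Index 1: -2.1
Index 2: 1.1
Maximum logit = 1.4 at index 0

0


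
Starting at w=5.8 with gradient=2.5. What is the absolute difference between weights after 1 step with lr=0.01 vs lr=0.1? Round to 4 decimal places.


With lr=0.01: w_new = 5.8 - 0.01 * 2.5 = 5.775
With lr=0.1: w_new = 5.8 - 0.1 * 2.5 = 5.55
Absolute difference = |5.775 - 5.55|
= 0.2250

0.2250


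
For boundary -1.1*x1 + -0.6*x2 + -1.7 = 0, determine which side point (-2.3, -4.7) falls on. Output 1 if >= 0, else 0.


Compute -1.1 * -2.3 + -0.6 * -4.7 + -1.7
= 2.53 + 2.82 + -1.7
= 3.65
Since 3.65 >= 0, the point is on the positive side.

1


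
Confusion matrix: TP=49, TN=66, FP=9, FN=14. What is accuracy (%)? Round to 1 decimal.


Accuracy = (TP + TN) / (TP + TN + FP + FN) * 100
= (49 + 66) / (49 + 66 + 9 + 14)
= 115 / 138
= 0.8333
= 83.3%

83.3


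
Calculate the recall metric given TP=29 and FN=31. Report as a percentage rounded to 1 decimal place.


Recall = TP / (TP + FN) * 100
= 29 / (29 + 31)
= 29 / 60
= 0.4833
= 48.3%

48.3


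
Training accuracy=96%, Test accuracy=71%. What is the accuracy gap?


Gap = train_accuracy - test_accuracy
= 96 - 71
= 25%
This large gap strongly indicates overfitting.

25


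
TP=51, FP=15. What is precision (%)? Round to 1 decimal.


Precision = TP / (TP + FP) * 100
= 51 / (51 + 15)
= 51 / 66
= 0.7727
= 77.3%

77.3


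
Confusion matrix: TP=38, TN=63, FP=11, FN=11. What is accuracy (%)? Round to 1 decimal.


Accuracy = (TP + TN) / (TP + TN + FP + FN) * 100
= (38 + 63) / (38 + 63 + 11 + 11)
= 101 / 123
= 0.8211
= 82.1%

82.1


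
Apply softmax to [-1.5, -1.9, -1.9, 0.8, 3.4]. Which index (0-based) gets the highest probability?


Softmax is a monotonic transformation, so it preserves the argmax.
We need to find the index of the maximum logit.
Index 0: -1.5
Index 1: -1.9
Index 2: -1.9
Index 3: 0.8
Index 4: 3.4
Maximum logit = 3.4 at index 4

4


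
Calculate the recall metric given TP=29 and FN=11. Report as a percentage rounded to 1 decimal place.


Recall = TP / (TP + FN) * 100
= 29 / (29 + 11)
= 29 / 40
= 0.725
= 72.5%

72.5


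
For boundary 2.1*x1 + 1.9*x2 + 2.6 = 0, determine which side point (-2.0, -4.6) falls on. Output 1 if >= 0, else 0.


Compute 2.1 * -2.0 + 1.9 * -4.6 + 2.6
= -4.2 + -8.74 + 2.6
= -10.34
Since -10.34 < 0, the point is on the negative side.

0


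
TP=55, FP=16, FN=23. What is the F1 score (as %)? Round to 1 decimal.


Precision = TP / (TP + FP) = 55 / 71 = 0.7746
Recall = TP / (TP + FN) = 55 / 78 = 0.7051
F1 = 2 * P * R / (P + R)
= 2 * 0.7746 * 0.7051 / (0.7746 + 0.7051)
= 1.0925 / 1.4798
= 0.7383
As percentage: 73.8%

73.8


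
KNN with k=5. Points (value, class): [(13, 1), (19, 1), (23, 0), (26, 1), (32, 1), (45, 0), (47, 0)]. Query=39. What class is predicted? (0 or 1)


Distances from query 39:
Point 45 (class 0): distance = 6
Point 32 (class 1): distance = 7
Point 47 (class 0): distance = 8
Point 26 (class 1): distance = 13
Point 23 (class 0): distance = 16
K=5 nearest neighbors: classes = [0, 1, 0, 1, 0]
Votes for class 1: 2 / 5
Majority vote => class 0

0


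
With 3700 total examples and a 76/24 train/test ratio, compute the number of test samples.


Train samples = 3700 * 76% = 2812
Test samples = 3700 - 2812
= 888

888


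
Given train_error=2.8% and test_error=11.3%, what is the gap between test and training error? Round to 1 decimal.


Generalization gap = test_error - train_error
= 11.3 - 2.8
= 8.5%
A moderate gap.

8.5


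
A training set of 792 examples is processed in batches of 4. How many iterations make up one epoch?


Iterations per epoch = dataset_size / batch_size
= 792 / 4
= 198

198


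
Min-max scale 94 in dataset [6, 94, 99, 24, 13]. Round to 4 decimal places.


Min = 6, Max = 99
Range = 99 - 6 = 93
Scaled = (x - min) / (max - min)
= (94 - 6) / 93
= 88 / 93
= 0.9462

0.9462


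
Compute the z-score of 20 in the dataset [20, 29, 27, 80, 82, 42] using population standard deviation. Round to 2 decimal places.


Mean = (20 + 29 + 27 + 80 + 82 + 42) / 6 = 46.6667
Variance = sum((x_i - mean)^2) / n = 631.8889
Std = sqrt(631.8889) = 25.1374
Z = (x - mean) / std
= (20 - 46.6667) / 25.1374
= -26.6667 / 25.1374
= -1.06

-1.06


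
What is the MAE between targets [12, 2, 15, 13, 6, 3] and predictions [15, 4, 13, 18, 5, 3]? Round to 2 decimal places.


Absolute errors: [3, 2, 2, 5, 1, 0]
Sum of absolute errors = 13
MAE = 13 / 6 = 2.17

2.17


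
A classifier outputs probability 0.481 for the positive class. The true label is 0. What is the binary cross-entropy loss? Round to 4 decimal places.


For y=0: Loss = -log(1-p)
= -log(1 - 0.481)
= -log(0.519)
= -(-0.6559)
= 0.6559

0.6559


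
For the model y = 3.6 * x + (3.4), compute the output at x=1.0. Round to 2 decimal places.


y = 3.6 * 1.0 + (3.4)
= 3.6 + (3.4)
= 7.00

7.00


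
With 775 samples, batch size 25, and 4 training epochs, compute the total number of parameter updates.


Iterations per epoch = 775 / 25 = 31
Total updates = iterations_per_epoch * epochs
= 31 * 4
= 124

124


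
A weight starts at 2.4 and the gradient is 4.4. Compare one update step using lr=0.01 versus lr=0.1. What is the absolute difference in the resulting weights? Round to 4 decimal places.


With lr=0.01: w_new = 2.4 - 0.01 * 4.4 = 2.356
With lr=0.1: w_new = 2.4 - 0.1 * 4.4 = 1.96
Absolute difference = |2.356 - 1.96|
= 0.3960

0.3960
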